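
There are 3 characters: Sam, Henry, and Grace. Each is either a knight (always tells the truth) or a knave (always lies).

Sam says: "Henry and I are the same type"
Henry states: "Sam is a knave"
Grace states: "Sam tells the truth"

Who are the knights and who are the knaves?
Sam is a knave.
Henry is a knight.
Grace is a knave.

Verification:
- Sam (knave) says "Henry and I are the same type" - this is FALSE (a lie) because Sam is a knave and Henry is a knight.
- Henry (knight) says "Sam is a knave" - this is TRUE because Sam is a knave.
- Grace (knave) says "Sam tells the truth" - this is FALSE (a lie) because Sam is a knave.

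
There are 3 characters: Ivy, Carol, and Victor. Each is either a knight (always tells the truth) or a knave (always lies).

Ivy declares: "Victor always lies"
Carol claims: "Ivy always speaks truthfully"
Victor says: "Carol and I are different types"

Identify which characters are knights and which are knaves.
Ivy is a knave.
Carol is a knave.
Victor is a knight.

Verification:
- Ivy (knave) says "Victor always lies" - this is FALSE (a lie) because Victor is a knight.
- Carol (knave) says "Ivy always speaks truthfully" - this is FALSE (a lie) because Ivy is a knave.
- Victor (knight) says "Carol and I are different types" - this is TRUE because Victor is a knight and Carol is a knave.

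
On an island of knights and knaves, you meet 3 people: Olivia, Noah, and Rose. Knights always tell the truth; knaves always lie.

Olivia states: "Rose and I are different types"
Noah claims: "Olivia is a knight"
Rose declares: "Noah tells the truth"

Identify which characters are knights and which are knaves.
Olivia is a knave.
Noah is a knave.
Rose is a knave.

Verification:
- Olivia (knave) says "Rose and I are different types" - this is FALSE (a lie) because Olivia is a knave and Rose is a knave.
- Noah (knave) says "Olivia is a knight" - this is FALSE (a lie) because Olivia is a knave.
- Rose (knave) says "Noah tells the truth" - this is FALSE (a lie) because Noah is a knave.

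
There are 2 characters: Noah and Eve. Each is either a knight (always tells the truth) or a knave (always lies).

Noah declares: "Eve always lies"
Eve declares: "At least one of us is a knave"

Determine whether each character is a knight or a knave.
Noah is a knave.
Eve is a knight.

Verification:
- Noah (knave) says "Eve always lies" - this is FALSE (a lie) because Eve is a knight.
- Eve (knight) says "At least one of us is a knave" - this is TRUE because Noah is a knave.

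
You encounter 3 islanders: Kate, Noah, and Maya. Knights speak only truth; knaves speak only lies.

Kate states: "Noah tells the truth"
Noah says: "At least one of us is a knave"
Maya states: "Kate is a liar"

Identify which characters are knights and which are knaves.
Kate is a knight.
Noah is a knight.
Maya is a knave.

Verification:
- Kate (knight) says "Noah tells the truth" - this is TRUE because Noah is a knight.
- Noah (knight) says "At least one of us is a knave" - this is TRUE because Maya is a knave.
- Maya (knave) says "Kate is a liar" - this is FALSE (a lie) because Kate is a knight.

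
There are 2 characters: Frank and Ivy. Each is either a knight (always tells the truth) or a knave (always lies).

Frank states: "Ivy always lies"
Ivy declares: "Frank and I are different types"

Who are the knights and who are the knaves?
Frank is a knave.
Ivy is a knight.

Verification:
- Frank (knave) says "Ivy always lies" - this is FALSE (a lie) because Ivy is a knight.
- Ivy (knight) says "Frank and I are different types" - this is TRUE because Ivy is a knight and Frank is a knave.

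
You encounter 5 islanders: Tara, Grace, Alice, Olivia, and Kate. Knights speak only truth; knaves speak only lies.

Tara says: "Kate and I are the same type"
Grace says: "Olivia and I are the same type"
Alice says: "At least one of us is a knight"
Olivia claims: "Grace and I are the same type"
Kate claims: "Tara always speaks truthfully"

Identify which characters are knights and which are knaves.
Tara is a knight.
Grace is a knight.
Alice is a knight.
Olivia is a knight.
Kate is a knight.

Verification:
- Tara (knight) says "Kate and I are the same type" - this is TRUE because Tara is a knight and Kate is a knight.
- Grace (knight) says "Olivia and I are the same type" - this is TRUE because Grace is a knight and Olivia is a knight.
- Alice (knight) says "At least one of us is a knight" - this is TRUE because Tara, Grace, Alice, Olivia, and Kate are knights.
- Olivia (knight) says "Grace and I are the same type" - this is TRUE because Olivia is a knight and Grace is a knight.
- Kate (knight) says "Tara always speaks truthfully" - this is TRUE because Tara is a knight.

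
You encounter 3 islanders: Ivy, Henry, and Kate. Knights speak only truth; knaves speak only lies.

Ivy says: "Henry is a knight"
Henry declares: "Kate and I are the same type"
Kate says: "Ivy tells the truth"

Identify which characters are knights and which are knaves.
Ivy is a knight.
Henry is a knight.
Kate is a knight.

Verification:
- Ivy (knight) says "Henry is a knight" - this is TRUE because Henry is a knight.
- Henry (knight) says "Kate and I are the same type" - this is TRUE because Henry is a knight and Kate is a knight.
- Kate (knight) says "Ivy tells the truth" - this is TRUE because Ivy is a knight.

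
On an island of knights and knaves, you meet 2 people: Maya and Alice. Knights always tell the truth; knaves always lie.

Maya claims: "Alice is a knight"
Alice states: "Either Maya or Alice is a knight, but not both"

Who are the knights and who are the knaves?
Maya is a knave.
Alice is a knave.

Verification:
- Maya (knave) says "Alice is a knight" - this is FALSE (a lie) because Alice is a knave.
- Alice (knave) says "Either Maya or Alice is a knight, but not both" - this is FALSE (a lie) because Maya is a knave and Alice is a knave.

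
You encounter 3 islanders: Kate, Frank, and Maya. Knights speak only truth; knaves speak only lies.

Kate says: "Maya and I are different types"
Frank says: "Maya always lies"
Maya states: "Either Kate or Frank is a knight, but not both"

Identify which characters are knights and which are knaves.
Kate is a knight.
Frank is a knight.
Maya is a knave.

Verification:
- Kate (knight) says "Maya and I are different types" - this is TRUE because Kate is a knight and Maya is a knave.
- Frank (knight) says "Maya always lies" - this is TRUE because Maya is a knave.
- Maya (knave) says "Either Kate or Frank is a knight, but not both" - this is FALSE (a lie) because Kate is a knight and Frank is a knight.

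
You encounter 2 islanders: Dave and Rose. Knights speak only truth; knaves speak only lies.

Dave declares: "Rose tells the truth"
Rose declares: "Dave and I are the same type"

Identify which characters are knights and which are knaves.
Dave is a knight.
Rose is a knight.

Verification:
- Dave (knight) says "Rose tells the truth" - this is TRUE because Rose is a knight.
- Rose (knight) says "Dave and I are the same type" - this is TRUE because Rose is a knight and Dave is a knight.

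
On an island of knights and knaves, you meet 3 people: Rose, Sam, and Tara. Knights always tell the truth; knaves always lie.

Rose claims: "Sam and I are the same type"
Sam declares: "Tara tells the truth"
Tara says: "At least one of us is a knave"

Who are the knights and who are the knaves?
Rose is a knave.
Sam is a knight.
Tara is a knight.

Verification:
- Rose (knave) says "Sam and I are the same type" - this is FALSE (a lie) because Rose is a knave and Sam is a knight.
- Sam (knight) says "Tara tells the truth" - this is TRUE because Tara is a knight.
- Tara (knight) says "At least one of us is a knave" - this is TRUE because Rose is a knave.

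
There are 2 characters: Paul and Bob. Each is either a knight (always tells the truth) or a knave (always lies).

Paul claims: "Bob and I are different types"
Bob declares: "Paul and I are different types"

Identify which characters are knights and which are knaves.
Paul is a knave.
Bob is a knave.

Verification:
- Paul (knave) says "Bob and I are different types" - this is FALSE (a lie) because Paul is a knave and Bob is a knave.
- Bob (knave) says "Paul and I are different types" - this is FALSE (a lie) because Bob is a knave and Paul is a knave.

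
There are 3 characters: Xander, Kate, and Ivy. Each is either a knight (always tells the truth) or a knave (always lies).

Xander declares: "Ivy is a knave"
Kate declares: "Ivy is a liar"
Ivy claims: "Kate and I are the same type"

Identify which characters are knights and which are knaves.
Xander is a knight.
Kate is a knight.
Ivy is a knave.

Verification:
- Xander (knight) says "Ivy is a knave" - this is TRUE because Ivy is a knave.
- Kate (knight) says "Ivy is a liar" - this is TRUE because Ivy is a knave.
- Ivy (knave) says "Kate and I are the same type" - this is FALSE (a lie) because Ivy is a knave and Kate is a knight.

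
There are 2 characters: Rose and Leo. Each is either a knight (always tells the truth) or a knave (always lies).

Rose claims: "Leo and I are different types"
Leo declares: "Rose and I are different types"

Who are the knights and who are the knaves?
Rose is a knave.
Leo is a knave.

Verification:
- Rose (knave) says "Leo and I are different types" - this is FALSE (a lie) because Rose is a knave and Leo is a knave.
- Leo (knave) says "Rose and I are different types" - this is FALSE (a lie) because Leo is a knave and Rose is a knave.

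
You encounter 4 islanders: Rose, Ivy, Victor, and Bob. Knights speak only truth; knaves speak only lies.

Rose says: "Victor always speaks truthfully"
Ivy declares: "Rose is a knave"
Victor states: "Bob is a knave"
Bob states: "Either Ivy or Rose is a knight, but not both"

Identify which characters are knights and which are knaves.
Rose is a knave.
Ivy is a knight.
Victor is a knave.
Bob is a knight.

Verification:
- Rose (knave) says "Victor always speaks truthfully" - this is FALSE (a lie) because Victor is a knave.
- Ivy (knight) says "Rose is a knave" - this is TRUE because Rose is a knave.
- Victor (knave) says "Bob is a knave" - this is FALSE (a lie) because Bob is a knight.
- Bob (knight) says "Either Ivy or Rose is a knight, but not both" - this is TRUE because Ivy is a knight and Rose is a knave.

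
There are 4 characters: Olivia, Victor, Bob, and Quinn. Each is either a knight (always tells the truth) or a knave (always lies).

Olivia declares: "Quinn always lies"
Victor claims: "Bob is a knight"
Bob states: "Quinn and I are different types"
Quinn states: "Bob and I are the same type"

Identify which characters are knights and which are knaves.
Olivia is a knight.
Victor is a knight.
Bob is a knight.
Quinn is a knave.

Verification:
- Olivia (knight) says "Quinn always lies" - this is TRUE because Quinn is a knave.
- Victor (knight) says "Bob is a knight" - this is TRUE because Bob is a knight.
- Bob (knight) says "Quinn and I are different types" - this is TRUE because Bob is a knight and Quinn is a knave.
- Quinn (knave) says "Bob and I are the same type" - this is FALSE (a lie) because Quinn is a knave and Bob is a knight.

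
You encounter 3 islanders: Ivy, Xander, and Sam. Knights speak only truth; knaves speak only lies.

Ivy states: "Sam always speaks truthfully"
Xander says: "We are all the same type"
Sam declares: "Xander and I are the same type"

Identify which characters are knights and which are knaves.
Ivy is a knight.
Xander is a knight.
Sam is a knight.

Verification:
- Ivy (knight) says "Sam always speaks truthfully" - this is TRUE because Sam is a knight.
- Xander (knight) says "We are all the same type" - this is TRUE because Ivy, Xander, and Sam are knights.
- Sam (knight) says "Xander and I are the same type" - this is TRUE because Sam is a knight and Xander is a knight.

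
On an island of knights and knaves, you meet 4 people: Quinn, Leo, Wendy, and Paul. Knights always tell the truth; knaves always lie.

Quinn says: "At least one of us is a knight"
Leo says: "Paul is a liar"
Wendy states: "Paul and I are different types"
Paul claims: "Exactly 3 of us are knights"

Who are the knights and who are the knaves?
Quinn is a knight.
Leo is a knight.
Wendy is a knave.
Paul is a knave.

Verification:
- Quinn (knight) says "At least one of us is a knight" - this is TRUE because Quinn and Leo are knights.
- Leo (knight) says "Paul is a liar" - this is TRUE because Paul is a knave.
- Wendy (knave) says "Paul and I are different types" - this is FALSE (a lie) because Wendy is a knave and Paul is a knave.
- Paul (knave) says "Exactly 3 of us are knights" - this is FALSE (a lie) because there are 2 knights.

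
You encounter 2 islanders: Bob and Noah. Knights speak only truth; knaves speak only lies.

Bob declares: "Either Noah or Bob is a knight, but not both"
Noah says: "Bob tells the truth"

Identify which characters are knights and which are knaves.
Bob is a knave.
Noah is a knave.

Verification:
- Bob (knave) says "Either Noah or Bob is a knight, but not both" - this is FALSE (a lie) because Noah is a knave and Bob is a knave.
- Noah (knave) says "Bob tells the truth" - this is FALSE (a lie) because Bob is a knave.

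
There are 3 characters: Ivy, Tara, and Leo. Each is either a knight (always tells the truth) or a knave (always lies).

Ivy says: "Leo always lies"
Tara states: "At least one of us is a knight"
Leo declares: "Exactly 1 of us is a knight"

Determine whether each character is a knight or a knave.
Ivy is a knight.
Tara is a knight.
Leo is a knave.

Verification:
- Ivy (knight) says "Leo always lies" - this is TRUE because Leo is a knave.
- Tara (knight) says "At least one of us is a knight" - this is TRUE because Ivy and Tara are knights.
- Leo (knave) says "Exactly 1 of us is a knight" - this is FALSE (a lie) because there are 2 knights.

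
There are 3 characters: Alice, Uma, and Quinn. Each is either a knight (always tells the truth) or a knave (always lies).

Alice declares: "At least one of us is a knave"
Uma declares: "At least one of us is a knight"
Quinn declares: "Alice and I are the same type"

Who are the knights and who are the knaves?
Alice is a knight.
Uma is a knight.
Quinn is a knave.

Verification:
- Alice (knight) says "At least one of us is a knave" - this is TRUE because Quinn is a knave.
- Uma (knight) says "At least one of us is a knight" - this is TRUE because Alice and Uma are knights.
- Quinn (knave) says "Alice and I are the same type" - this is FALSE (a lie) because Quinn is a knave and Alice is a knight.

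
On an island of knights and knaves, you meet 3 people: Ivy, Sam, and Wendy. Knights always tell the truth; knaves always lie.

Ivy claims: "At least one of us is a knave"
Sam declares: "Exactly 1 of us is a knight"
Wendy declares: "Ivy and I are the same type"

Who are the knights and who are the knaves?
Ivy is a knight.
Sam is a knave.
Wendy is a knight.

Verification:
- Ivy (knight) says "At least one of us is a knave" - this is TRUE because Sam is a knave.
- Sam (knave) says "Exactly 1 of us is a knight" - this is FALSE (a lie) because there are 2 knights.
- Wendy (knight) says "Ivy and I are the same type" - this is TRUE because Wendy is a knight and Ivy is a knight.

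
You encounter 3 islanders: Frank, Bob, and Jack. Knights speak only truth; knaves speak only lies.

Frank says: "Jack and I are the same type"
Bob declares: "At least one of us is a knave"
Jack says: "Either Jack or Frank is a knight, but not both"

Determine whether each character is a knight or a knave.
Frank is a knave.
Bob is a knight.
Jack is a knight.

Verification:
- Frank (knave) says "Jack and I are the same type" - this is FALSE (a lie) because Frank is a knave and Jack is a knight.
- Bob (knight) says "At least one of us is a knave" - this is TRUE because Frank is a knave.
- Jack (knight) says "Either Jack or Frank is a knight, but not both" - this is TRUE because Jack is a knight and Frank is a knave.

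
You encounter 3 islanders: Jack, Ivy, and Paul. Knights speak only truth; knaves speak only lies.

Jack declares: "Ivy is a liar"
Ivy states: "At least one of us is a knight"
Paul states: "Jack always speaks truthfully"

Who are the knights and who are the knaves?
Jack is a knave.
Ivy is a knight.
Paul is a knave.

Verification:
- Jack (knave) says "Ivy is a liar" - this is FALSE (a lie) because Ivy is a knight.
- Ivy (knight) says "At least one of us is a knight" - this is TRUE because Ivy is a knight.
- Paul (knave) says "Jack always speaks truthfully" - this is FALSE (a lie) because Jack is a knave.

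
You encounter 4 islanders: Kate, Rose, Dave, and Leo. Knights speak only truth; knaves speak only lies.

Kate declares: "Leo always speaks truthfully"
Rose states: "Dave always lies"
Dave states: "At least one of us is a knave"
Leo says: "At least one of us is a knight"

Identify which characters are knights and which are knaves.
Kate is a knight.
Rose is a knave.
Dave is a knight.
Leo is a knight.

Verification:
- Kate (knight) says "Leo always speaks truthfully" - this is TRUE because Leo is a knight.
- Rose (knave) says "Dave always lies" - this is FALSE (a lie) because Dave is a knight.
- Dave (knight) says "At least one of us is a knave" - this is TRUE because Rose is a knave.
- Leo (knight) says "At least one of us is a knight" - this is TRUE because Kate, Dave, and Leo are knights.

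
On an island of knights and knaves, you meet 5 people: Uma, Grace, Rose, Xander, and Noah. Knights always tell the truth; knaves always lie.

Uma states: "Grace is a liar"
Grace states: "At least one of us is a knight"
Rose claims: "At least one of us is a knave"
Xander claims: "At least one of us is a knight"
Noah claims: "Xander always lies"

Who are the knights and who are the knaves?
Uma is a knave.
Grace is a knight.
Rose is a knight.
Xander is a knight.
Noah is a knave.

Verification:
- Uma (knave) says "Grace is a liar" - this is FALSE (a lie) because Grace is a knight.
- Grace (knight) says "At least one of us is a knight" - this is TRUE because Grace, Rose, and Xander are knights.
- Rose (knight) says "At least one of us is a knave" - this is TRUE because Uma and Noah are knaves.
- Xander (knight) says "At least one of us is a knight" - this is TRUE because Grace, Rose, and Xander are knights.
- Noah (knave) says "Xander always lies" - this is FALSE (a lie) because Xander is a knight.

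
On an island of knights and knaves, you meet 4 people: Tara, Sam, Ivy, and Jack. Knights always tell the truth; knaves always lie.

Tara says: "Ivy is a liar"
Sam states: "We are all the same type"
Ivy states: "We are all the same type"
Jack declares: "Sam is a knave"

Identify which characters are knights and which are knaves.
Tara is a knight.
Sam is a knave.
Ivy is a knave.
Jack is a knight.

Verification:
- Tara (knight) says "Ivy is a liar" - this is TRUE because Ivy is a knave.
- Sam (knave) says "We are all the same type" - this is FALSE (a lie) because Tara and Jack are knights and Sam and Ivy are knaves.
- Ivy (knave) says "We are all the same type" - this is FALSE (a lie) because Tara and Jack are knights and Sam and Ivy are knaves.
- Jack (knight) says "Sam is a knave" - this is TRUE because Sam is a knave.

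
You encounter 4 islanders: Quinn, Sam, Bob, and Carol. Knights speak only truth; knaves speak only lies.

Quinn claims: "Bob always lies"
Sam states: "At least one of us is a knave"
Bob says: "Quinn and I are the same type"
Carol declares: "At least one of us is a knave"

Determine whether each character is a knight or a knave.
Quinn is a knight.
Sam is a knight.
Bob is a knave.
Carol is a knight.

Verification:
- Quinn (knight) says "Bob always lies" - this is TRUE because Bob is a knave.
- Sam (knight) says "At least one of us is a knave" - this is TRUE because Bob is a knave.
- Bob (knave) says "Quinn and I are the same type" - this is FALSE (a lie) because Bob is a knave and Quinn is a knight.
- Carol (knight) says "At least one of us is a knave" - this is TRUE because Bob is a knave.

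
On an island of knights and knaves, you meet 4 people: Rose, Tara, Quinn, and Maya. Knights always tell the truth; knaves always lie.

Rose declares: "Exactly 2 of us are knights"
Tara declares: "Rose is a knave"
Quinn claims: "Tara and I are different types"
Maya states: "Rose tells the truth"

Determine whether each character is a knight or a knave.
Rose is a knight.
Tara is a knave.
Quinn is a knave.
Maya is a knight.

Verification:
- Rose (knight) says "Exactly 2 of us are knights" - this is TRUE because there are 2 knights.
- Tara (knave) says "Rose is a knave" - this is FALSE (a lie) because Rose is a knight.
- Quinn (knave) says "Tara and I are different types" - this is FALSE (a lie) because Quinn is a knave and Tara is a knave.
- Maya (knight) says "Rose tells the truth" - this is TRUE because Rose is a knight.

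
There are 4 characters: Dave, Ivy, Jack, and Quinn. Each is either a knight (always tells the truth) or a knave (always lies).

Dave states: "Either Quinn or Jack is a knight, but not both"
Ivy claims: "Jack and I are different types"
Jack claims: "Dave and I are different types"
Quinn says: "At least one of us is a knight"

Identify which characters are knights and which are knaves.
Dave is a knave.
Ivy is a knave.
Jack is a knave.
Quinn is a knave.

Verification:
- Dave (knave) says "Either Quinn or Jack is a knight, but not both" - this is FALSE (a lie) because Quinn is a knave and Jack is a knave.
- Ivy (knave) says "Jack and I are different types" - this is FALSE (a lie) because Ivy is a knave and Jack is a knave.
- Jack (knave) says "Dave and I are different types" - this is FALSE (a lie) because Jack is a knave and Dave is a knave.
- Quinn (knave) says "At least one of us is a knight" - this is FALSE (a lie) because no one is a knight.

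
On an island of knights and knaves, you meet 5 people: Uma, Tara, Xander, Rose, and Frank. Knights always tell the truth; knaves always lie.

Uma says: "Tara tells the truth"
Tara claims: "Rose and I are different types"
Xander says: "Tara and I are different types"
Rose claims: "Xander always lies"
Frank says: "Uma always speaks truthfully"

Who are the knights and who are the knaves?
Uma is a knave.
Tara is a knave.
Xander is a knight.
Rose is a knave.
Frank is a knave.

Verification:
- Uma (knave) says "Tara tells the truth" - this is FALSE (a lie) because Tara is a knave.
- Tara (knave) says "Rose and I are different types" - this is FALSE (a lie) because Tara is a knave and Rose is a knave.
- Xander (knight) says "Tara and I are different types" - this is TRUE because Xander is a knight and Tara is a knave.
- Rose (knave) says "Xander always lies" - this is FALSE (a lie) because Xander is a knight.
- Frank (knave) says "Uma always speaks truthfully" - this is FALSE (a lie) because Uma is a knave.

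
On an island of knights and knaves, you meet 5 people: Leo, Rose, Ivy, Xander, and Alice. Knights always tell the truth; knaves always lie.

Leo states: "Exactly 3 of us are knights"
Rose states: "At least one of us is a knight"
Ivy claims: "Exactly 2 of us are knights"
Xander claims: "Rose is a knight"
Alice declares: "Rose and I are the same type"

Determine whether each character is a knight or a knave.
Leo is a knight.
Rose is a knight.
Ivy is a knave.
Xander is a knight.
Alice is a knave.

Verification:
- Leo (knight) says "Exactly 3 of us are knights" - this is TRUE because there are 3 knights.
- Rose (knight) says "At least one of us is a knight" - this is TRUE because Leo, Rose, and Xander are knights.
- Ivy (knave) says "Exactly 2 of us are knights" - this is FALSE (a lie) because there are 3 knights.
- Xander (knight) says "Rose is a knight" - this is TRUE because Rose is a knight.
- Alice (knave) says "Rose and I are the same type" - this is FALSE (a lie) because Alice is a knave and Rose is a knight.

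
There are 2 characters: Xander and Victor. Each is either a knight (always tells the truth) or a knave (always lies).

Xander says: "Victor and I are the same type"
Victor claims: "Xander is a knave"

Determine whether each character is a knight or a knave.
Xander is a knave.
Victor is a knight.

Verification:
- Xander (knave) says "Victor and I are the same type" - this is FALSE (a lie) because Xander is a knave and Victor is a knight.
- Victor (knight) says "Xander is a knave" - this is TRUE because Xander is a knave.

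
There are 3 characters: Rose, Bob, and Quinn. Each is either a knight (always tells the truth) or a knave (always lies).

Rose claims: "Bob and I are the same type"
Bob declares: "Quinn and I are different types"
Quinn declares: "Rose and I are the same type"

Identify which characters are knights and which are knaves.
Rose is a knight.
Bob is a knight.
Quinn is a knave.

Verification:
- Rose (knight) says "Bob and I are the same type" - this is TRUE because Rose is a knight and Bob is a knight.
- Bob (knight) says "Quinn and I are different types" - this is TRUE because Bob is a knight and Quinn is a knave.
- Quinn (knave) says "Rose and I are the same type" - this is FALSE (a lie) because Quinn is a knave and Rose is a knight.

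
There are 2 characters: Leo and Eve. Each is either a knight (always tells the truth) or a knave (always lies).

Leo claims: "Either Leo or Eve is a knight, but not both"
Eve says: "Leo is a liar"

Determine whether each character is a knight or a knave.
Leo is a knight.
Eve is a knave.

Verification:
- Leo (knight) says "Either Leo or Eve is a knight, but not both" - this is TRUE because Leo is a knight and Eve is a knave.
- Eve (knave) says "Leo is a liar" - this is FALSE (a lie) because Leo is a knight.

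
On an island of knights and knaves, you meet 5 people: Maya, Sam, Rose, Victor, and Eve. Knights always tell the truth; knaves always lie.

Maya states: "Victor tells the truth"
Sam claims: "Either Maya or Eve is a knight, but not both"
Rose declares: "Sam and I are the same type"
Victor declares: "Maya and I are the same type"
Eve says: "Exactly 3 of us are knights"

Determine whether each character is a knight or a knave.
Maya is a knight.
Sam is a knight.
Rose is a knight.
Victor is a knight.
Eve is a knave.

Verification:
- Maya (knight) says "Victor tells the truth" - this is TRUE because Victor is a knight.
- Sam (knight) says "Either Maya or Eve is a knight, but not both" - this is TRUE because Maya is a knight and Eve is a knave.
- Rose (knight) says "Sam and I are the same type" - this is TRUE because Rose is a knight and Sam is a knight.
- Victor (knight) says "Maya and I are the same type" - this is TRUE because Victor is a knight and Maya is a knight.
- Eve (knave) says "Exactly 3 of us are knights" - this is FALSE (a lie) because there are 4 knights.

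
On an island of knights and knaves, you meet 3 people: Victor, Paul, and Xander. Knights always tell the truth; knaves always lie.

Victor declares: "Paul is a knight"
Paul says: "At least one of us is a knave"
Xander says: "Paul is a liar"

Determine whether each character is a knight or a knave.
Victor is a knight.
Paul is a knight.
Xander is a knave.

Verification:
- Victor (knight) says "Paul is a knight" - this is TRUE because Paul is a knight.
- Paul (knight) says "At least one of us is a knave" - this is TRUE because Xander is a knave.
- Xander (knave) says "Paul is a liar" - this is FALSE (a lie) because Paul is a knight.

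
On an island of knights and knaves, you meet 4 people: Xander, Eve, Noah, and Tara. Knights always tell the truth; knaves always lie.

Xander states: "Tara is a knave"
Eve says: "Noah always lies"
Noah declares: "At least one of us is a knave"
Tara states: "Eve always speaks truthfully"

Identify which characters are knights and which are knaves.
Xander is a knight.
Eve is a knave.
Noah is a knight.
Tara is a knave.

Verification:
- Xander (knight) says "Tara is a knave" - this is TRUE because Tara is a knave.
- Eve (knave) says "Noah always lies" - this is FALSE (a lie) because Noah is a knight.
- Noah (knight) says "At least one of us is a knave" - this is TRUE because Eve and Tara are knaves.
- Tara (knave) says "Eve always speaks truthfully" - this is FALSE (a lie) because Eve is a knave.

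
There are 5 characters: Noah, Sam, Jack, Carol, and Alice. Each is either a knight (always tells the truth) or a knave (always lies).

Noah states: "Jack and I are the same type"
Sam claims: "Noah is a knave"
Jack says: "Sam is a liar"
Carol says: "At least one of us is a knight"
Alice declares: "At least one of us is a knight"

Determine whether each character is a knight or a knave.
Noah is a knight.
Sam is a knave.
Jack is a knight.
Carol is a knight.
Alice is a knight.

Verification:
- Noah (knight) says "Jack and I are the same type" - this is TRUE because Noah is a knight and Jack is a knight.
- Sam (knave) says "Noah is a knave" - this is FALSE (a lie) because Noah is a knight.
- Jack (knight) says "Sam is a liar" - this is TRUE because Sam is a knave.
- Carol (knight) says "At least one of us is a knight" - this is TRUE because Noah, Jack, Carol, and Alice are knights.
- Alice (knight) says "At least one of us is a knight" - this is TRUE because Noah, Jack, Carol, and Alice are knights.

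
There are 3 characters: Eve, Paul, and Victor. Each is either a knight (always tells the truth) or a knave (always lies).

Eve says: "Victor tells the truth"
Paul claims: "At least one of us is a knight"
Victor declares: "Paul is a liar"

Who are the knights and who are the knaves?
Eve is a knave.
Paul is a knight.
Victor is a knave.

Verification:
- Eve (knave) says "Victor tells the truth" - this is FALSE (a lie) because Victor is a knave.
- Paul (knight) says "At least one of us is a knight" - this is TRUE because Paul is a knight.
- Victor (knave) says "Paul is a liar" - this is FALSE (a lie) because Paul is a knight.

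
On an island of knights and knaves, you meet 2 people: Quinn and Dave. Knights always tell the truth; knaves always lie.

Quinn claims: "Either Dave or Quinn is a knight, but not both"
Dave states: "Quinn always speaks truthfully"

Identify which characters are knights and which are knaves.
Quinn is a knave.
Dave is a knave.

Verification:
- Quinn (knave) says "Either Dave or Quinn is a knight, but not both" - this is FALSE (a lie) because Dave is a knave and Quinn is a knave.
- Dave (knave) says "Quinn always speaks truthfully" - this is FALSE (a lie) because Quinn is a knave.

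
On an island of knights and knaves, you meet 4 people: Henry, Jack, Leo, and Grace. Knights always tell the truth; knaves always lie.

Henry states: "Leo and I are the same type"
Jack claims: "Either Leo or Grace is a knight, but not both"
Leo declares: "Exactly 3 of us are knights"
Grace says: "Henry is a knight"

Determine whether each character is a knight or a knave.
Henry is a knight.
Jack is a knave.
Leo is a knight.
Grace is a knight.

Verification:
- Henry (knight) says "Leo and I are the same type" - this is TRUE because Henry is a knight and Leo is a knight.
- Jack (knave) says "Either Leo or Grace is a knight, but not both" - this is FALSE (a lie) because Leo is a knight and Grace is a knight.
- Leo (knight) says "Exactly 3 of us are knights" - this is TRUE because there are 3 knights.
- Grace (knight) says "Henry is a knight" - this is TRUE because Henry is a knight.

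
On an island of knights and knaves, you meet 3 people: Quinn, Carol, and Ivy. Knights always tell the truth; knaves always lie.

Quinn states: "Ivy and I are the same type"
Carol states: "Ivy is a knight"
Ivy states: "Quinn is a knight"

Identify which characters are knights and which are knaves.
Quinn is a knight.
Carol is a knight.
Ivy is a knight.

Verification:
- Quinn (knight) says "Ivy and I are the same type" - this is TRUE because Quinn is a knight and Ivy is a knight.
- Carol (knight) says "Ivy is a knight" - this is TRUE because Ivy is a knight.
- Ivy (knight) says "Quinn is a knight" - this is TRUE because Quinn is a knight.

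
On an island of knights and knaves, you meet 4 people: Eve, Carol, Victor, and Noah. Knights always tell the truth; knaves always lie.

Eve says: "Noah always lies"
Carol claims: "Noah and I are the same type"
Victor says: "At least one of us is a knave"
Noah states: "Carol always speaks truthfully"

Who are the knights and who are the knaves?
Eve is a knave.
Carol is a knight.
Victor is a knight.
Noah is a knight.

Verification:
- Eve (knave) says "Noah always lies" - this is FALSE (a lie) because Noah is a knight.
- Carol (knight) says "Noah and I are the same type" - this is TRUE because Carol is a knight and Noah is a knight.
- Victor (knight) says "At least one of us is a knave" - this is TRUE because Eve is a knave.
- Noah (knight) says "Carol always speaks truthfully" - this is TRUE because Carol is a knight.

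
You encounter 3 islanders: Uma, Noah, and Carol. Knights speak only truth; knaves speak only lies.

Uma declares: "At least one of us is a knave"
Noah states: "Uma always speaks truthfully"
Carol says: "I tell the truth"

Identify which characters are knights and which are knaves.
Uma is a knight.
Noah is a knight.
Carol is a knave.

Verification:
- Uma (knight) says "At least one of us is a knave" - this is TRUE because Carol is a knave.
- Noah (knight) says "Uma always speaks truthfully" - this is TRUE because Uma is a knight.
- Carol (knave) says "I tell the truth" - this is FALSE (a lie) because Carol is a knave.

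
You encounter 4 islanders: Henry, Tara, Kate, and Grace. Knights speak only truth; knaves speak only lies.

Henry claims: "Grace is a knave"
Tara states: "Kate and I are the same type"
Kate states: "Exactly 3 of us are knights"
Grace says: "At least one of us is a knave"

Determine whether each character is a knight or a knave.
Henry is a knave.
Tara is a knight.
Kate is a knight.
Grace is a knight.

Verification:
- Henry (knave) says "Grace is a knave" - this is FALSE (a lie) because Grace is a knight.
- Tara (knight) says "Kate and I are the same type" - this is TRUE because Tara is a knight and Kate is a knight.
- Kate (knight) says "Exactly 3 of us are knights" - this is TRUE because there are 3 knights.
- Grace (knight) says "At least one of us is a knave" - this is TRUE because Henry is a knave.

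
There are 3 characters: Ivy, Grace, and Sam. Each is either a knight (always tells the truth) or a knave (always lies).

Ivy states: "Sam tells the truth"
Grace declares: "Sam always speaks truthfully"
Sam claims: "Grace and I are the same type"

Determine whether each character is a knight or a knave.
Ivy is a knight.
Grace is a knight.
Sam is a knight.

Verification:
- Ivy (knight) says "Sam tells the truth" - this is TRUE because Sam is a knight.
- Grace (knight) says "Sam always speaks truthfully" - this is TRUE because Sam is a knight.
- Sam (knight) says "Grace and I are the same type" - this is TRUE because Sam is a knight and Grace is a knight.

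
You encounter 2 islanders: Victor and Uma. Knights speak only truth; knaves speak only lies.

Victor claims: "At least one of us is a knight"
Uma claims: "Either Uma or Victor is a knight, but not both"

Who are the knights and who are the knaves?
Victor is a knave.
Uma is a knave.

Verification:
- Victor (knave) says "At least one of us is a knight" - this is FALSE (a lie) because no one is a knight.
- Uma (knave) says "Either Uma or Victor is a knight, but not both" - this is FALSE (a lie) because Uma is a knave and Victor is a knave.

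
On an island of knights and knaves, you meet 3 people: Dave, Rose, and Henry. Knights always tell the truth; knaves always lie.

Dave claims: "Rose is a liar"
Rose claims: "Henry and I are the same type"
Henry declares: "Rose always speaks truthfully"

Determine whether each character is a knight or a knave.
Dave is a knave.
Rose is a knight.
Henry is a knight.

Verification:
- Dave (knave) says "Rose is a liar" - this is FALSE (a lie) because Rose is a knight.
- Rose (knight) says "Henry and I are the same type" - this is TRUE because Rose is a knight and Henry is a knight.
- Henry (knight) says "Rose always speaks truthfully" - this is TRUE because Rose is a knight.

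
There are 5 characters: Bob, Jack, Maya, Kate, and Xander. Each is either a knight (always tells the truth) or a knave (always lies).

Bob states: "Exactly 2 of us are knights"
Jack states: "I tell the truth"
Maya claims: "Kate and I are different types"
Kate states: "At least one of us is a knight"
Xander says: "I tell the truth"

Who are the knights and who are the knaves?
Bob is a knave.
Jack is a knave.
Maya is a knave.
Kate is a knave.
Xander is a knave.

Verification:
- Bob (knave) says "Exactly 2 of us are knights" - this is FALSE (a lie) because there are 0 knights.
- Jack (knave) says "I tell the truth" - this is FALSE (a lie) because Jack is a knave.
- Maya (knave) says "Kate and I are different types" - this is FALSE (a lie) because Maya is a knave and Kate is a knave.
- Kate (knave) says "At least one of us is a knight" - this is FALSE (a lie) because no one is a knight.
- Xander (knave) says "I tell the truth" - this is FALSE (a lie) because Xander is a knave.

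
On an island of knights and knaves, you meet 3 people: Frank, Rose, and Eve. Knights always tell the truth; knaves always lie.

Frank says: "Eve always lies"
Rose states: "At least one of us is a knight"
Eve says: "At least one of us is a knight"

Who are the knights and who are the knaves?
Frank is a knave.
Rose is a knight.
Eve is a knight.

Verification:
- Frank (knave) says "Eve always lies" - this is FALSE (a lie) because Eve is a knight.
- Rose (knight) says "At least one of us is a knight" - this is TRUE because Rose and Eve are knights.
- Eve (knight) says "At least one of us is a knight" - this is TRUE because Rose and Eve are knights.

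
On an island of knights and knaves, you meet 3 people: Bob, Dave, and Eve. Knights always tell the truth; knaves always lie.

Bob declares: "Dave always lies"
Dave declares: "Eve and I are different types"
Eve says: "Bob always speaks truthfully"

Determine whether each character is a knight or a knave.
Bob is a knave.
Dave is a knight.
Eve is a knave.

Verification:
- Bob (knave) says "Dave always lies" - this is FALSE (a lie) because Dave is a knight.
- Dave (knight) says "Eve and I are different types" - this is TRUE because Dave is a knight and Eve is a knave.
- Eve (knave) says "Bob always speaks truthfully" - this is FALSE (a lie) because Bob is a knave.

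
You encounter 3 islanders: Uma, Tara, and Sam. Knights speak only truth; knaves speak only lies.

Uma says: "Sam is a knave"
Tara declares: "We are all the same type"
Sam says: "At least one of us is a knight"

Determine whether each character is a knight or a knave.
Uma is a knave.
Tara is a knave.
Sam is a knight.

Verification:
- Uma (knave) says "Sam is a knave" - this is FALSE (a lie) because Sam is a knight.
- Tara (knave) says "We are all the same type" - this is FALSE (a lie) because Sam is a knight and Uma and Tara are knaves.
- Sam (knight) says "At least one of us is a knight" - this is TRUE because Sam is a knight.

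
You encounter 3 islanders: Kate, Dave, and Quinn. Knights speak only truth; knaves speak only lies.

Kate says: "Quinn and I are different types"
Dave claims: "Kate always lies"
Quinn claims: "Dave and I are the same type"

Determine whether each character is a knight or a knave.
Kate is a knave.
Dave is a knight.
Quinn is a knave.

Verification:
- Kate (knave) says "Quinn and I are different types" - this is FALSE (a lie) because Kate is a knave and Quinn is a knave.
- Dave (knight) says "Kate always lies" - this is TRUE because Kate is a knave.
- Quinn (knave) says "Dave and I are the same type" - this is FALSE (a lie) because Quinn is a knave and Dave is a knight.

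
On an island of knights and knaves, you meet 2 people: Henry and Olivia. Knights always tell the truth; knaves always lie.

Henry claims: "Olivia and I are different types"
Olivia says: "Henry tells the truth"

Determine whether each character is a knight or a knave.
Henry is a knave.
Olivia is a knave.

Verification:
- Henry (knave) says "Olivia and I are different types" - this is FALSE (a lie) because Henry is a knave and Olivia is a knave.
- Olivia (knave) says "Henry tells the truth" - this is FALSE (a lie) because Henry is a knave.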